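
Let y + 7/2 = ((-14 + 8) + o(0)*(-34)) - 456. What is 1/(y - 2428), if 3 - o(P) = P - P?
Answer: -2/5991 ≈ -0.00033383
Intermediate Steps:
o(P) = 3 (o(P) = 3 - (P - P) = 3 - 1*0 = 3 + 0 = 3)
y = -1135/2 (y = -7/2 + (((-14 + 8) + 3*(-34)) - 456) = -7/2 + ((-6 - 102) - 456) = -7/2 + (-108 - 456) = -7/2 - 564 = -1135/2 ≈ -567.50)
1/(y - 2428) = 1/(-1135/2 - 2428) = 1/(-5991/2) = -2/5991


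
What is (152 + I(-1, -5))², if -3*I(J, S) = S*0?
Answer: 23104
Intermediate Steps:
I(J, S) = 0 (I(J, S) = -S*0/3 = -⅓*0 = 0)
(152 + I(-1, -5))² = (152 + 0)² = 152² = 23104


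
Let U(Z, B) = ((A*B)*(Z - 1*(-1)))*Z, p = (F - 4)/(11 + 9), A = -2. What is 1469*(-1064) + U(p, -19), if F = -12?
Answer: -39075552/25 ≈ -1.5630e+6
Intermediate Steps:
p = -⅘ (p = (-12 - 4)/(11 + 9) = -16/20 = -16*1/20 = -⅘ ≈ -0.80000)
U(Z, B) = -2*B*Z*(1 + Z) (U(Z, B) = ((-2*B)*(Z - 1*(-1)))*Z = ((-2*B)*(Z + 1))*Z = ((-2*B)*(1 + Z))*Z = (-2*B*(1 + Z))*Z = -2*B*Z*(1 + Z))
1469*(-1064) + U(p, -19) = 1469*(-1064) - 2*(-19)*(-⅘)*(1 - ⅘) = -1563016 - 2*(-19)*(-⅘)*⅕ = -1563016 - 152/25 = -39075552/25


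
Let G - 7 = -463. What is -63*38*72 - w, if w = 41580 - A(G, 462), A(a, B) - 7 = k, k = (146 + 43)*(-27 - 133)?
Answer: -244181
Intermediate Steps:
G = -456 (G = 7 - 463 = -456)
k = -30240 (k = 189*(-160) = -30240)
A(a, B) = -30233 (A(a, B) = 7 - 30240 = -30233)
w = 71813 (w = 41580 - 1*(-30233) = 41580 + 30233 = 71813)
-63*38*72 - w = -63*38*72 - 1*71813 = -2394*72 - 71813 = -172368 - 71813 = -244181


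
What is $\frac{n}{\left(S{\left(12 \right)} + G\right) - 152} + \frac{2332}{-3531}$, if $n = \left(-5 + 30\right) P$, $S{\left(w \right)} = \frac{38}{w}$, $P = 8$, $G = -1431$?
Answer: $- \frac{2394748}{3042759} \approx -0.78703$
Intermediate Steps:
$n = 200$ ($n = \left(-5 + 30\right) 8 = 25 \cdot 8 = 200$)
$\frac{n}{\left(S{\left(12 \right)} + G\right) - 152} + \frac{2332}{-3531} = \frac{200}{\left(\frac{38}{12} - 1431\right) - 152} + \frac{2332}{-3531} = \frac{200}{\left(38 \cdot \frac{1}{12} - 1431\right) - 152} + 2332 \left(- \frac{1}{3531}\right) = \frac{200}{\left(\frac{19}{6} - 1431\right) - 152} - \frac{212}{321} = \frac{200}{- \frac{8567}{6} - 152} - \frac{212}{321} = \frac{200}{- \frac{9479}{6}} - \frac{212}{321} = 200 \left(- \frac{6}{9479}\right) - \frac{212}{321} = - \frac{1200}{9479} - \frac{212}{321} = - \frac{2394748}{3042759}$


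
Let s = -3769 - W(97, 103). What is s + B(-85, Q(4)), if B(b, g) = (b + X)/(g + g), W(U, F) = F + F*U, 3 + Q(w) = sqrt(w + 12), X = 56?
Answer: -27755/2 ≈ -13878.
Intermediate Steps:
Q(w) = -3 + sqrt(12 + w) (Q(w) = -3 + sqrt(w + 12) = -3 + sqrt(12 + w))
B(b, g) = (56 + b)/(2*g) (B(b, g) = (b + 56)/(g + g) = (56 + b)/((2*g)) = (56 + b)*(1/(2*g)) = (56 + b)/(2*g))
s = -13863 (s = -3769 - 103*(1 + 97) = -3769 - 103*98 = -3769 - 1*10094 = -3769 - 10094 = -13863)
s + B(-85, Q(4)) = -13863 + (56 - 85)/(2*(-3 + sqrt(12 + 4))) = -13863 + (1/2)*(-29)/(-3 + sqrt(16)) = -13863 + (1/2)*(-29)/(-3 + 4) = -13863 + (1/2)*(-29)/1 = -13863 + (1/2)*1*(-29) = -13863 - 29/2 = -27755/2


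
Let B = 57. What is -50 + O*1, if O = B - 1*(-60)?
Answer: 67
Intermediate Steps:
O = 117 (O = 57 - 1*(-60) = 57 + 60 = 117)
-50 + O*1 = -50 + 117*1 = -50 + 117 = 67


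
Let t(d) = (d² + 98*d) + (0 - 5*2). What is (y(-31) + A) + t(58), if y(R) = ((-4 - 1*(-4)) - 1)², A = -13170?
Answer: -4131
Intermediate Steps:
y(R) = 1 (y(R) = ((-4 + 4) - 1)² = (0 - 1)² = (-1)² = 1)
t(d) = -10 + d² + 98*d (t(d) = (d² + 98*d) + (0 - 10) = (d² + 98*d) - 10 = -10 + d² + 98*d)
(y(-31) + A) + t(58) = (1 - 13170) + (-10 + 58² + 98*58) = -13169 + (-10 + 3364 + 5684) = -13169 + 9038 = -4131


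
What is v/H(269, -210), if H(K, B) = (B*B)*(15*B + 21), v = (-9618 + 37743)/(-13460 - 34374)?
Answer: 125/29335826856 ≈ 4.2610e-9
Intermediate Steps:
v = -28125/47834 (v = 28125/(-47834) = 28125*(-1/47834) = -28125/47834 ≈ -0.58797)
H(K, B) = B²*(21 + 15*B)
v/H(269, -210) = -28125*1/(44100*(21 + 15*(-210)))/47834 = -28125*1/(44100*(21 - 3150))/47834 = -28125/(47834*(44100*(-3129))) = -28125/47834/(-137988900) = -28125/47834*(-1/137988900) = 125/29335826856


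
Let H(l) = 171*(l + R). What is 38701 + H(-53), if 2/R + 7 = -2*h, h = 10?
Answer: 88876/3 ≈ 29625.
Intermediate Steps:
R = -2/27 (R = 2/(-7 - 2*10) = 2/(-7 - 20) = 2/(-27) = 2*(-1/27) = -2/27 ≈ -0.074074)
H(l) = -38/3 + 171*l (H(l) = 171*(l - 2/27) = 171*(-2/27 + l) = -38/3 + 171*l)
38701 + H(-53) = 38701 + (-38/3 + 171*(-53)) = 38701 + (-38/3 - 9063) = 38701 - 27227/3 = 88876/3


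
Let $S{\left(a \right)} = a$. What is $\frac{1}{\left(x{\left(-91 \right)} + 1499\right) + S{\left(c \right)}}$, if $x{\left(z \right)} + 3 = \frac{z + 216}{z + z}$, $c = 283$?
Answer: $\frac{182}{323653} \approx 0.00056233$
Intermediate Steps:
$x{\left(z \right)} = -3 + \frac{216 + z}{2 z}$ ($x{\left(z \right)} = -3 + \frac{z + 216}{z + z} = -3 + \frac{216 + z}{2 z}$)
$\frac{1}{\left(x{\left(-91 \right)} + 1499\right) + S{\left(c \right)}} = \frac{1}{\left(\left(- \frac{5}{2} + \frac{108}{-91}\right) + 1499\right) + 283} = \frac{1}{\left(\left(- \frac{5}{2} + 108 \left(- \frac{1}{91}\right)\right) + 1499\right) + 283} = \frac{1}{\left(\left(- \frac{5}{2} - \frac{108}{91}\right) + 1499\right) + 283} = \frac{1}{\left(- \frac{671}{182} + 1499\right) + 283} = \frac{1}{\frac{272147}{182} + 283} = \frac{1}{\frac{323653}{182}} = \frac{182}{323653}$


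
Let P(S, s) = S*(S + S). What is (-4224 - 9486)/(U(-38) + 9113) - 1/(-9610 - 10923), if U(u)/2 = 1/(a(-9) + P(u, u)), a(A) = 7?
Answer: -814937627713/541704419021 ≈ -1.5044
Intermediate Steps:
P(S, s) = 2*S² (P(S, s) = S*(2*S) = 2*S²)
U(u) = 2/(7 + 2*u²)
(-4224 - 9486)/(U(-38) + 9113) - 1/(-9610 - 10923) = (-4224 - 9486)/(2/(7 + 2*(-38)²) + 9113) - 1/(-9610 - 10923) = -13710/(2/(7 + 2*1444) + 9113) - 1/(-20533) = -13710/(2/(7 + 2888) + 9113) - 1*(-1/20533) = -13710/(2/2895 + 9113) + 1/20533 = -13710/26382137/2895 + 1/20533 = -13710*2895/26382137 + 1/20533 = -39690450/26382137 + 1/20533 = -814937627713/541704419021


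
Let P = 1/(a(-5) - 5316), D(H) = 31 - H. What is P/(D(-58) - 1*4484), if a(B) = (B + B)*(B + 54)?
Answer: 1/25517370 ≈ 3.9189e-8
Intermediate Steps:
a(B) = 2*B*(54 + B) (a(B) = (2*B)*(54 + B) = 2*B*(54 + B))
P = -1/5806 (P = 1/(2*(-5)*(54 - 5) - 5316) = 1/(2*(-5)*49 - 5316) = 1/(-490 - 5316) = 1/(-5806) = -1/5806 ≈ -0.00017224)
P/(D(-58) - 1*4484) = -1/(5806*((31 - 1*(-58)) - 1*4484)) = -1/(5806*((31 + 58) - 4484)) = -1/(5806*(89 - 4484)) = -1/5806/(-4395) = -1/5806*(-1/4395) = 1/25517370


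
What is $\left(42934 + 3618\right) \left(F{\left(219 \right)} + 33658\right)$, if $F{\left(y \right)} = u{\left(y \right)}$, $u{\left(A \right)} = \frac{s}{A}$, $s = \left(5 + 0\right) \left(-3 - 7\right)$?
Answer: $\frac{343137212704}{219} \approx 1.5668 \cdot 10^{9}$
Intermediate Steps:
$s = -50$ ($s = 5 \left(-10\right) = -50$)
$u{\left(A \right)} = - \frac{50}{A}$
$F{\left(y \right)} = - \frac{50}{y}$
$\left(42934 + 3618\right) \left(F{\left(219 \right)} + 33658\right) = \left(42934 + 3618\right) \left(- \frac{50}{219} + 33658\right) = 46552 \left(\left(-50\right) \frac{1}{219} + 33658\right) = 46552 \left(- \frac{50}{219} + 33658\right) = 46552 \cdot \frac{7371052}{219} = \frac{343137212704}{219}$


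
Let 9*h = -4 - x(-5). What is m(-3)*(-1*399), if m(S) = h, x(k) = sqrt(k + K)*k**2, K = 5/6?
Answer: 532/3 + 16625*I*sqrt(6)/18 ≈ 177.33 + 2262.4*I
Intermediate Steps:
K = 5/6 (K = 5*(1/6) = 5/6 ≈ 0.83333)
x(k) = k**2*sqrt(5/6 + k) (x(k) = sqrt(k + 5/6)*k**2 = sqrt(5/6 + k)*k**2 = k**2*sqrt(5/6 + k))
h = -4/9 - 125*I*sqrt(6)/54 (h = (-4 - (-5)**2*sqrt(30 + 36*(-5))/6)/9 = (-4 - 25*sqrt(30 - 180)/6)/9 = (-4 - 25*sqrt(-150)/6)/9 = (-4 - 25*5*I*sqrt(6)/6)/9 = (-4 - 125*I*sqrt(6)/6)/9 = -4/9 - 125*I*sqrt(6)/54 ≈ -0.44444 - 5.6701*I)
m(S) = -4/9 - 125*I*sqrt(6)/54
m(-3)*(-1*399) = (-4/9 - 125*I*sqrt(6)/54)*(-1*399) = (-4/9 - 125*I*sqrt(6)/54)*(-399) = 532/3 + 16625*I*sqrt(6)/18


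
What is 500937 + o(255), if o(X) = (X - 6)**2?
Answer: 562938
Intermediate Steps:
o(X) = (-6 + X)**2
500937 + o(255) = 500937 + (-6 + 255)**2 = 500937 + 249**2 = 500937 + 62001 = 562938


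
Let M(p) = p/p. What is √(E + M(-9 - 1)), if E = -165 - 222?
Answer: I*√386 ≈ 19.647*I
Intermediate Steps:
M(p) = 1
E = -387
√(E + M(-9 - 1)) = √(-387 + 1) = √(-386) = I*√386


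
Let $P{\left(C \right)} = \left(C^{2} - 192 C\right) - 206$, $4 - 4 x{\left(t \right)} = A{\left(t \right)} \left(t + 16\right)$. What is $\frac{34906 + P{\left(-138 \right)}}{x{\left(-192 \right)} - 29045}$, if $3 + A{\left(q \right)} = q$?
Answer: $- \frac{10030}{4703} \approx -2.1327$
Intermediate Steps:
$A{\left(q \right)} = -3 + q$
$x{\left(t \right)} = 1 - \frac{\left(-3 + t\right) \left(16 + t\right)}{4}$ ($x{\left(t \right)} = 1 - \frac{\left(-3 + t\right) \left(t + 16\right)}{4} = 1 - \frac{\left(-3 + t\right) \left(16 + t\right)}{4}$)
$P{\left(C \right)} = -206 + C^{2} - 192 C$
$\frac{34906 + P{\left(-138 \right)}}{x{\left(-192 \right)} - 29045} = \frac{34906 - \left(-26290 - 19044\right)}{\left(13 - -624 - \frac{\left(-192\right)^{2}}{4}\right) - 29045} = \frac{34906 + \left(-206 + 19044 + 26496\right)}{\left(13 + 624 - 9216\right) - 29045} = \frac{34906 + 45334}{\left(13 + 624 - 9216\right) - 29045} = \frac{80240}{-8579 - 29045} = \frac{80240}{-37624} = 80240 \left(- \frac{1}{37624}\right) = - \frac{10030}{4703}$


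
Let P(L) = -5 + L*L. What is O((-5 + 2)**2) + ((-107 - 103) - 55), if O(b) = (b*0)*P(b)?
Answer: -265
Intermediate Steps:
P(L) = -5 + L**2
O(b) = 0 (O(b) = (b*0)*(-5 + b**2) = 0*(-5 + b**2) = 0)
O((-5 + 2)**2) + ((-107 - 103) - 55) = 0 + ((-107 - 103) - 55) = 0 + (-210 - 55) = 0 - 265 = -265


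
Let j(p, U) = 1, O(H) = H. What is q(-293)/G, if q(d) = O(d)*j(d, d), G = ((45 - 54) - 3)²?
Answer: -293/144 ≈ -2.0347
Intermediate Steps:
G = 144 (G = (-9 - 3)² = (-12)² = 144)
q(d) = d (q(d) = d*1 = d)
q(-293)/G = -293/144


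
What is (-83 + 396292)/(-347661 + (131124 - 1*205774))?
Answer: -396209/422311 ≈ -0.93819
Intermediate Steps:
(-83 + 396292)/(-347661 + (131124 - 1*205774)) = 396209/(-347661 + (131124 - 205774)) = 396209/(-347661 - 74650) = 396209/(-422311) = 396209*(-1/422311) = -396209/422311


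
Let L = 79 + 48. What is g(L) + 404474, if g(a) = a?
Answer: 404601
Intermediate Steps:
L = 127
g(L) + 404474 = 127 + 404474 = 404601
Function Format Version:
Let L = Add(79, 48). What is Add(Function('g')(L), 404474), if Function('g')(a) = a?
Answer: 404601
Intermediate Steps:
L = 127
Add(Function('g')(L), 404474) = Add(127, 404474) = 404601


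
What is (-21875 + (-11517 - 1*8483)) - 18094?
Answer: -59969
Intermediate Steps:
(-21875 + (-11517 - 1*8483)) - 18094 = (-21875 + (-11517 - 8483)) - 18094 = (-21875 - 20000) - 18094 = -41875 - 18094 = -59969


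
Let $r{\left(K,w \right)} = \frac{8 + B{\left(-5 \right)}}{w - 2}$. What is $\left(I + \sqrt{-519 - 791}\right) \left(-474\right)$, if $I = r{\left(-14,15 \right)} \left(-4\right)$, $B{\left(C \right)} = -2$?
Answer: $\frac{11376}{13} - 474 i \sqrt{1310} \approx 875.08 - 17156.0 i$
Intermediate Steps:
$r{\left(K,w \right)} = \frac{6}{-2 + w}$ ($r{\left(K,w \right)} = \frac{8 - 2}{w - 2} = \frac{6}{-2 + w}$)
$I = - \frac{24}{13}$ ($I = \frac{6}{-2 + 15} \left(-4\right) = \frac{6}{13} \left(-4\right) = - \frac{24}{13} \approx -1.8462$)
$\left(I + \sqrt{-519 - 791}\right) \left(-474\right) = \left(- \frac{24}{13} + \sqrt{-519 - 791}\right) \left(-474\right) = \left(- \frac{24}{13} + \sqrt{-1310}\right) \left(-474\right) = \left(- \frac{24}{13} + i \sqrt{1310}\right) \left(-474\right) = \frac{11376}{13} - 474 i \sqrt{1310}$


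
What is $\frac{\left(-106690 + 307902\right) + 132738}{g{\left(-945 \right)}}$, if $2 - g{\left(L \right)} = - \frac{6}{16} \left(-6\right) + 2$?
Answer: $- \frac{1335800}{9} \approx -1.4842 \cdot 10^{5}$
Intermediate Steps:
$g{\left(L \right)} = - \frac{9}{4}$ ($g{\left(L \right)} = 2 - \left(- \frac{6}{16} \left(-6\right) + 2\right) = 2 - \left(\left(-6\right) \frac{1}{16} \left(-6\right) + 2\right) = 2 - \left(\left(- \frac{3}{8}\right) \left(-6\right) + 2\right) = 2 - \left(\frac{9}{4} + 2\right) = 2 - \frac{17}{4} = - \frac{9}{4}$)
$\frac{\left(-106690 + 307902\right) + 132738}{g{\left(-945 \right)}} = \frac{\left(-106690 + 307902\right) + 132738}{- \frac{9}{4}} = \left(201212 + 132738\right) \left(- \frac{4}{9}\right) = 333950 \left(- \frac{4}{9}\right) = - \frac{1335800}{9}$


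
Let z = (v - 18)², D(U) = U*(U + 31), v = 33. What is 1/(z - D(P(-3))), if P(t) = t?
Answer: 1/309 ≈ 0.0032362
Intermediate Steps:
D(U) = U*(31 + U)
z = 225 (z = (33 - 18)² = 15² = 225)
1/(z - D(P(-3))) = 1/(225 - (-3)*(31 - 3)) = 1/(225 - (-3)*28) = 1/(225 - 1*(-84)) = 1/(225 + 84) = 1/309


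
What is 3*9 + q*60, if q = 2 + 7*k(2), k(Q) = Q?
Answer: 987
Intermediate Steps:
q = 16 (q = 2 + 7*2 = 2 + 14 = 16)
3*9 + q*60 = 3*9 + 16*60 = 27 + 960 = 987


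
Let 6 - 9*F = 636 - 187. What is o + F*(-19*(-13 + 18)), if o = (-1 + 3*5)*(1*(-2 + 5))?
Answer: 42463/9 ≈ 4718.1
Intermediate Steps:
F = -443/9 (F = ⅔ - (636 - 187)/9 = ⅔ - ⅑*449 = ⅔ - 449/9 = -443/9 ≈ -49.222)
o = 42 (o = (-1 + 15)*(1*3) = 14*3 = 42)
o + F*(-19*(-13 + 18)) = 42 - (-8417)*(-13 + 18)/9 = 42 - (-8417)*5/9 = 42 - 443/9*(-95) = 42 + 42085/9 = 42463/9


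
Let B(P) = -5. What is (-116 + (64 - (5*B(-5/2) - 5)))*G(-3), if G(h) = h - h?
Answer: 0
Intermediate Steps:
G(h) = 0
(-116 + (64 - (5*B(-5/2) - 5)))*G(-3) = (-116 + (64 - (5*(-5) - 5)))*0 = (-116 + (64 - (-25 - 5)))*0 = (-116 + (64 - 1*(-30)))*0 = (-116 + (64 + 30))*0 = (-116 + 94)*0 = -22*0 = 0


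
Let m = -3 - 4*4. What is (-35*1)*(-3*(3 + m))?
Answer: -1680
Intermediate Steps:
m = -19 (m = -3 - 16 = -19)
(-35*1)*(-3*(3 + m)) = (-35*1)*(-3*(3 - 19)) = -(-105)*(-16) = -35*48 = -1680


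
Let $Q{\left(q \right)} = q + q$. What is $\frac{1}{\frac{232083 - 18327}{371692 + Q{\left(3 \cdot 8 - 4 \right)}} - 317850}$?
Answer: $- \frac{92933}{29538700611} \approx -3.1461 \cdot 10^{-6}$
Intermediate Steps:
$Q{\left(q \right)} = 2 q$
$\frac{1}{\frac{232083 - 18327}{371692 + Q{\left(3 \cdot 8 - 4 \right)}} - 317850} = \frac{1}{\frac{232083 - 18327}{371692 + 2 \left(3 \cdot 8 - 4\right)} - 317850} = \frac{1}{\frac{213756}{371692 + 2 \left(24 - 4\right)} - 317850} = \frac{1}{\frac{213756}{371692 + 2 \cdot 20} - 317850} = \frac{1}{\frac{213756}{371692 + 40} - 317850} = \frac{1}{\frac{213756}{371732} - 317850} = \frac{1}{213756 \cdot \frac{1}{371732} - 317850} = \frac{1}{\frac{53439}{92933} - 317850} = \frac{1}{- \frac{29538700611}{92933}} = - \frac{92933}{29538700611}$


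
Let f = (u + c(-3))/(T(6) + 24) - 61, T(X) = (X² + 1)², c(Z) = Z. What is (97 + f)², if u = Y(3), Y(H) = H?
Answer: 1296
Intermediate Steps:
T(X) = (1 + X²)²
u = 3
f = -61 (f = (3 - 3)/((1 + 6²)² + 24) - 61 = 0/((1 + 36)² + 24) - 61 = 0/(37² + 24) - 61 = 0/(1369 + 24) - 61 = 0/1393 - 61 = 0*(1/1393) - 61 = 0 - 61 = -61)
(97 + f)² = (97 - 61)² = 36² = 1296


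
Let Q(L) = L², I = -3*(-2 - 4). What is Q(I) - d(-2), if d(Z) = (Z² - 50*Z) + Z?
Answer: 222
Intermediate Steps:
d(Z) = Z² - 49*Z
I = 18 (I = -3*(-6) = 18)
Q(I) - d(-2) = 18² - (-2)*(-49 - 2) = 324 - (-2)*(-51) = 324 - 1*102 = 324 - 102 = 222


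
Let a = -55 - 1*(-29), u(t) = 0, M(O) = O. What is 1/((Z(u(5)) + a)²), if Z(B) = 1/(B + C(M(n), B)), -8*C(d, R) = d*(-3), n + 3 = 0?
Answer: 81/58564 ≈ 0.0013831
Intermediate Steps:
n = -3 (n = -3 + 0 = -3)
C(d, R) = 3*d/8 (C(d, R) = -d*(-3)/8 = -(-3)*d/8 = 3*d/8)
Z(B) = 1/(-9/8 + B) (Z(B) = 1/(B + (3/8)*(-3)) = 1/(B - 9/8) = 1/(-9/8 + B))
a = -26 (a = -55 + 29 = -26)
1/((Z(u(5)) + a)²) = 1/((8/(-9 + 8*0) - 26)²) = 1/((8/(-9 + 0) - 26)²) = 1/((8/(-9) - 26)²) = 1/((8*(-⅑) - 26)²) = 1/((-8/9 - 26)²) = 1/((-242/9)²) = 1/(58564/81) = 81/58564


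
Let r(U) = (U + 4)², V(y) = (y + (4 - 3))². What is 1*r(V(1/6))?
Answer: 37249/1296 ≈ 28.742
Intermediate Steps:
V(y) = (1 + y)² (V(y) = (y + 1)² = (1 + y)²)
r(U) = (4 + U)²
1*r(V(1/6)) = 1*(4 + (1 + 1/6)²)² = 1*(4 + (1 + ⅙)²)² = 1*(4 + (7/6)²)² = 1*(4 + 49/36)² = 1*(193/36)² = 1*(37249/1296) = 37249/1296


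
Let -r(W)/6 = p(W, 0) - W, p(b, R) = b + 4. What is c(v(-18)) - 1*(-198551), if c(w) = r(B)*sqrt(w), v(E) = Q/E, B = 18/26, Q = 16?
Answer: 198551 - 16*I*sqrt(2) ≈ 1.9855e+5 - 22.627*I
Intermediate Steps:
p(b, R) = 4 + b
B = 9/13 (B = 18*(1/26) = 9/13 ≈ 0.69231)
r(W) = -24 (r(W) = -6*((4 + W) - W) = -6*4 = -24)
v(E) = 16/E
c(w) = -24*sqrt(w)
c(v(-18)) - 1*(-198551) = -24*4*(I*sqrt(2)/6) - 1*(-198551) = -24*2*I*sqrt(2)/3 + 198551 = -16*I*sqrt(2) + 198551 = 198551 - 16*I*sqrt(2)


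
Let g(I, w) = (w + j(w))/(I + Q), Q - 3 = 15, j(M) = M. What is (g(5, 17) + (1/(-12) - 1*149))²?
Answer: 1659666121/76176 ≈ 21787.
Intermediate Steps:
Q = 18 (Q = 3 + 15 = 18)
g(I, w) = 2*w/(18 + I) (g(I, w) = (w + w)/(I + 18) = (2*w)/(18 + I) = 2*w/(18 + I))
(g(5, 17) + (1/(-12) - 1*149))² = (2*17/(18 + 5) + (1/(-12) - 1*149))² = (2*17/23 + (-1/12 - 149))² = (2*17*(1/23) - 1789/12)² = (34/23 - 1789/12)² = (-40739/276)² = 1659666121/76176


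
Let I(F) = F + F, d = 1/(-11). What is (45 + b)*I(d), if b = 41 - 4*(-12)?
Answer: -268/11 ≈ -24.364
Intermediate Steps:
d = -1/11 ≈ -0.090909
b = 89 (b = 41 - 1*(-48) = 41 + 48 = 89)
I(F) = 2*F
(45 + b)*I(d) = (45 + 89)*(2*(-1/11)) = 134*(-2/11) = -268/11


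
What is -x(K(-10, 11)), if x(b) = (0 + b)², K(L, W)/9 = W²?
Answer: -1185921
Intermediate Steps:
K(L, W) = 9*W²
x(b) = b²
-x(K(-10, 11)) = -(9*11²)² = -(9*121)² = -1*1089² = -1*1185921 = -1185921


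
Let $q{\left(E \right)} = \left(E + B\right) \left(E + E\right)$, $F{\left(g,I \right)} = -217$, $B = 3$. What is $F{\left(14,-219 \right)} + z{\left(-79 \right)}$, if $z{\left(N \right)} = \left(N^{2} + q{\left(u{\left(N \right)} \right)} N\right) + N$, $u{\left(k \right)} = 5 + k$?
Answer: $-824187$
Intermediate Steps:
$q{\left(E \right)} = 2 E \left(3 + E\right)$ ($q{\left(E \right)} = \left(E + 3\right) \left(E + E\right) = \left(3 + E\right) 2 E = 2 E \left(3 + E\right)$)
$z{\left(N \right)} = N + N^{2} + 2 N \left(5 + N\right) \left(8 + N\right)$ ($z{\left(N \right)} = \left(N^{2} + 2 \left(5 + N\right) \left(3 + \left(5 + N\right)\right) N\right) + N = \left(N^{2} + 2 \left(5 + N\right) \left(8 + N\right) N\right) + N = \left(N^{2} + 2 N \left(5 + N\right) \left(8 + N\right)\right) + N = N + N^{2} + 2 N \left(5 + N\right) \left(8 + N\right)$)
$F{\left(14,-219 \right)} + z{\left(-79 \right)} = -217 - 79 \left(81 + 2 \left(-79\right)^{2} + 27 \left(-79\right)\right) = -217 - 79 \left(81 + 2 \cdot 6241 - 2133\right) = -217 - 79 \left(81 + 12482 - 2133\right) = -217 - 823970 = -824187$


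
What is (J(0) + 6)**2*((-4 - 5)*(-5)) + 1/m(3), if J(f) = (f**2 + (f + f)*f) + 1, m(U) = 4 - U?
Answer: 2206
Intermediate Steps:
J(f) = 1 + 3*f**2 (J(f) = (f**2 + (2*f)*f) + 1 = (f**2 + 2*f**2) + 1 = 3*f**2 + 1 = 1 + 3*f**2)
(J(0) + 6)**2*((-4 - 5)*(-5)) + 1/m(3) = ((1 + 3*0**2) + 6)**2*((-4 - 5)*(-5)) + 1/(4 - 1*3) = ((1 + 3*0) + 6)**2*(-9*(-5)) + 1/(4 - 3) = ((1 + 0) + 6)**2*45 + 1/1 = (1 + 6)**2*45 + 1 = 7**2*45 + 1 = 49*45 + 1 = 2205 + 1 = 2206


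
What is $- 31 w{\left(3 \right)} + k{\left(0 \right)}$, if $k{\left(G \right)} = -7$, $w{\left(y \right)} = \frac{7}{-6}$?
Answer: $\frac{175}{6} \approx 29.167$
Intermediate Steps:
$w{\left(y \right)} = - \frac{7}{6}$ ($w{\left(y \right)} = 7 \left(- \frac{1}{6}\right) = - \frac{7}{6}$)
$- 31 w{\left(3 \right)} + k{\left(0 \right)} = \left(-31\right) \left(- \frac{7}{6}\right) - 7 = \frac{217}{6} - 7 = \frac{175}{6}$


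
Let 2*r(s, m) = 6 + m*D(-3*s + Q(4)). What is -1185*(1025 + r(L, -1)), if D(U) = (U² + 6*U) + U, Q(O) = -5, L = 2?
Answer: -1192110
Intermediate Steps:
D(U) = U² + 7*U
r(s, m) = 3 + m*(-5 - 3*s)*(2 - 3*s)/2 (r(s, m) = (6 + m*((-3*s - 5)*(7 + (-3*s - 5))))/2 = (6 + m*((-5 - 3*s)*(7 + (-5 - 3*s))))/2 = (6 + m*((-5 - 3*s)*(2 - 3*s)))/2 = (6 + m*(-5 - 3*s)*(2 - 3*s))/2 = 3 + m*(-5 - 3*s)*(2 - 3*s)/2)
-1185*(1025 + r(L, -1)) = -1185*(1025 + (3 + (½)*(-1)*(-2 + 3*2)*(5 + 3*2))) = -1185*(1025 + (3 + (½)*(-1)*(-2 + 6)*(5 + 6))) = -1185*(1025 + (3 + (½)*(-1)*4*11)) = -1185*(1025 + (3 - 22)) = -1185*(1025 - 19) = -1185*1006 = -1192110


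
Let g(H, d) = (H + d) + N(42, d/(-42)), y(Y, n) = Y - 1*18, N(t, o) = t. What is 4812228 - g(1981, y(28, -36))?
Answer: 4810195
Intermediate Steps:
y(Y, n) = -18 + Y (y(Y, n) = Y - 18 = -18 + Y)
g(H, d) = 42 + H + d (g(H, d) = (H + d) + 42 = 42 + H + d)
4812228 - g(1981, y(28, -36)) = 4812228 - (42 + 1981 + (-18 + 28)) = 4812228 - (42 + 1981 + 10) = 4812228 - 1*2033 = 4812228 - 2033 = 4810195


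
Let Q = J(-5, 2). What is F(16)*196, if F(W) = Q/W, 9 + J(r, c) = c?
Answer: -343/4 ≈ -85.750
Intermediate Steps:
J(r, c) = -9 + c
Q = -7 (Q = -9 + 2 = -7)
F(W) = -7/W
F(16)*196 = -7/16*196 = -343/4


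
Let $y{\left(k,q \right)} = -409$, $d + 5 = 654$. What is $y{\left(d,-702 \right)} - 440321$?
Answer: $-440730$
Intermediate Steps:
$d = 649$ ($d = -5 + 654 = 649$)
$y{\left(d,-702 \right)} - 440321 = -409 - 440321 = -440730$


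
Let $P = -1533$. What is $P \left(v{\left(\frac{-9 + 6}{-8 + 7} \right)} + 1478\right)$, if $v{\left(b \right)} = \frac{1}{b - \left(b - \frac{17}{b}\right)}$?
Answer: $- \frac{38522757}{17} \approx -2.266 \cdot 10^{6}$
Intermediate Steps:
$v{\left(b \right)} = \frac{b}{17}$ ($v{\left(b \right)} = \frac{1}{b - \left(b - \frac{17}{b}\right)} = \frac{1}{17 \frac{1}{b}} = \frac{b}{17}$)
$P \left(v{\left(\frac{-9 + 6}{-8 + 7} \right)} + 1478\right) = - 1533 \left(\frac{\left(-9 + 6\right) \frac{1}{-8 + 7}}{17} + 1478\right) = - 1533 \left(\frac{\left(-3\right) \frac{1}{-1}}{17} + 1478\right) = - 1533 \left(\frac{\left(-3\right) \left(-1\right)}{17} + 1478\right) = - 1533 \left(\frac{1}{17} \cdot 3 + 1478\right) = - 1533 \left(\frac{3}{17} + 1478\right) = \left(-1533\right) \frac{25129}{17} = - \frac{38522757}{17}$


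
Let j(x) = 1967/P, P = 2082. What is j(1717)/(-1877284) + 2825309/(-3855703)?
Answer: -11042742750901793/15070035564457464 ≈ -0.73276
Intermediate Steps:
j(x) = 1967/2082
j(1717)/(-1877284) + 2825309/(-3855703) = (1967/2082)/(-1877284) + 2825309/(-3855703) = (1967/2082)*(-1/1877284) + 2825309*(-1/3855703) = -1967/3908505288 - 2825309/3855703 = -11042742750901793/15070035564457464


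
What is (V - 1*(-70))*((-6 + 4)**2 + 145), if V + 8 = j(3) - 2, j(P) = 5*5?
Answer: 12665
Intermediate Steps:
j(P) = 25
V = 15 (V = -8 + (25 - 2) = -8 + 23 = 15)
(V - 1*(-70))*((-6 + 4)**2 + 145) = (15 - 1*(-70))*((-6 + 4)**2 + 145) = (15 + 70)*((-2)**2 + 145) = 85*(4 + 145) = 85*149 = 12665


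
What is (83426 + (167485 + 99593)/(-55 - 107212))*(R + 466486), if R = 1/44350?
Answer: 92567138125139906032/2378645725 ≈ 3.8916e+10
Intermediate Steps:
R = 1/44350 ≈ 2.2548e-5
(83426 + (167485 + 99593)/(-55 - 107212))*(R + 466486) = (83426 + (167485 + 99593)/(-55 - 107212))*(1/44350 + 466486) = (83426 + 267078/(-107267))*(20688654101/44350) = (83426 + 267078*(-1/107267))*(20688654101/44350) = (83426 - 267078/107267)*(20688654101/44350) = (8948589664/107267)*(20688654101/44350) = 92567138125139906032/2378645725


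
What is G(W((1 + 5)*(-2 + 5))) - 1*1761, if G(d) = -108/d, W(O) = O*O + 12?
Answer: -49317/28 ≈ -1761.3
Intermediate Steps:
W(O) = 12 + O² (W(O) = O² + 12 = 12 + O²)
G(W((1 + 5)*(-2 + 5))) - 1*1761 = -108/(12 + ((1 + 5)*(-2 + 5))²) - 1*1761 = -108/(12 + (6*3)²) - 1761 = -108/(12 + 18²) - 1761 = -108/(12 + 324) - 1761 = -108/336 - 1761 = -108*1/336 - 1761 = -9/28 - 1761 = -49317/28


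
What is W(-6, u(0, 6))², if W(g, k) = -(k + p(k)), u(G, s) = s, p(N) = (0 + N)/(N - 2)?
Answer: 225/4 ≈ 56.250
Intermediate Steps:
p(N) = N/(-2 + N)
W(g, k) = -k - k/(-2 + k) (W(g, k) = -(k + k/(-2 + k)) = -k - k/(-2 + k))
W(-6, u(0, 6))² = (6*(1 - 1*6)/(-2 + 6))² = (6*(1 - 6)/4)² = (6*(¼)*(-5))² = (-15/2)² = 225/4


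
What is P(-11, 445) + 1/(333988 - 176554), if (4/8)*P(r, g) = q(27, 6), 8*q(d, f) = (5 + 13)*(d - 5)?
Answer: 15585967/157434 ≈ 99.000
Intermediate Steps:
q(d, f) = -45/4 + 9*d/4 (q(d, f) = ((5 + 13)*(d - 5))/8 = (18*(-5 + d))/8 = (-90 + 18*d)/8 = -45/4 + 9*d/4)
P(r, g) = 99 (P(r, g) = 2*(-45/4 + (9/4)*27) = 2*(-45/4 + 243/4) = 2*(99/2) = 99)
P(-11, 445) + 1/(333988 - 176554) = 99 + 1/(333988 - 176554) = 99 + 1/157434 = 15585967/157434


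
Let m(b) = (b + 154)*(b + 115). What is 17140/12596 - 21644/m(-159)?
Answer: -16803564/173195 ≈ -97.021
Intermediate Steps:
m(b) = (115 + b)*(154 + b) (m(b) = (154 + b)*(115 + b) = (115 + b)*(154 + b))
17140/12596 - 21644/m(-159) = 17140/12596 - 21644/(17710 + (-159)² + 269*(-159)) = 17140*(1/12596) - 21644/(17710 + 25281 - 42771) = 4285/3149 - 21644/220 = 4285/3149 - 21644*1/220 = 4285/3149 - 5411/55 = -16803564/173195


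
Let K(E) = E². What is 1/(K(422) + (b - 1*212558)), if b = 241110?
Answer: 1/206636 ≈ 4.8394e-6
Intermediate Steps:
1/(K(422) + (b - 1*212558)) = 1/(422² + (241110 - 1*212558)) = 1/(178084 + (241110 - 212558)) = 1/(178084 + 28552) = 1/206636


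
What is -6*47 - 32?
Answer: -314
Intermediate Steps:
-6*47 - 32 = -282 - 32 = -314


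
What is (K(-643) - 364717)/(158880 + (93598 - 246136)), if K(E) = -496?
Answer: -365213/6342 ≈ -57.586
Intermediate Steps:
(K(-643) - 364717)/(158880 + (93598 - 246136)) = (-496 - 364717)/(158880 + (93598 - 246136)) = -365213/(158880 - 152538) = -365213/6342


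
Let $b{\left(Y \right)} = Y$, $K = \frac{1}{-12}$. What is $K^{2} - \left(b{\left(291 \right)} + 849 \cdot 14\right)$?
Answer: $- \frac{1753487}{144} \approx -12177.0$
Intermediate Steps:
$K = - \frac{1}{12} \approx -0.083333$
$K^{2} - \left(b{\left(291 \right)} + 849 \cdot 14\right) = \left(- \frac{1}{12}\right)^{2} - \left(291 + 849 \cdot 14\right) = \frac{1}{144} - \left(291 + 11886\right) = \frac{1}{144} - 12177 = - \frac{1753487}{144}$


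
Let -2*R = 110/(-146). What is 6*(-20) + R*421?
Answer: 5635/146 ≈ 38.596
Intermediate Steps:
R = 55/146 (R = -55/(-146) = -55*(-1)/146 = -1/2*(-55/73) = 55/146 ≈ 0.37671)
6*(-20) + R*421 = 6*(-20) + (55/146)*421 = -120 + 23155/146 = 5635/146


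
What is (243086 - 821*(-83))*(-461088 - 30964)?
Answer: -153140851908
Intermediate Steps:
(243086 - 821*(-83))*(-461088 - 30964) = (243086 + 68143)*(-492052) = 311229*(-492052) = -153140851908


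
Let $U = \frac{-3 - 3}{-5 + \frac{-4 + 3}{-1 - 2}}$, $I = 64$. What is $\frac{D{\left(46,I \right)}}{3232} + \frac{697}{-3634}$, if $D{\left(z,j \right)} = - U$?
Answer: $- \frac{7900817}{41107808} \approx -0.1922$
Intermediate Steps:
$U = \frac{9}{7}$ ($U = \frac{1}{-5 - \frac{1}{-3}} \left(-6\right) = \frac{1}{-5 - - \frac{1}{3}} \left(-6\right) = \frac{1}{-5 + \frac{1}{3}} \left(-6\right) = \frac{1}{- \frac{14}{3}} \left(-6\right) = \left(- \frac{3}{14}\right) \left(-6\right) = \frac{9}{7} \approx 1.2857$)
$D{\left(z,j \right)} = - \frac{9}{7}$ ($D{\left(z,j \right)} = \left(-1\right) \frac{9}{7} = - \frac{9}{7}$)
$\frac{D{\left(46,I \right)}}{3232} + \frac{697}{-3634} = - \frac{9}{7 \cdot 3232} + \frac{697}{-3634} = \left(- \frac{9}{7}\right) \frac{1}{3232} + 697 \left(- \frac{1}{3634}\right) = - \frac{9}{22624} - \frac{697}{3634} = - \frac{7900817}{41107808}$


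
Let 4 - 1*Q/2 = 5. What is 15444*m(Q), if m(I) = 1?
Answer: 15444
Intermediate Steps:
Q = -2 (Q = 8 - 2*5 = 8 - 10 = -2)
15444*m(Q) = 15444*1 = 15444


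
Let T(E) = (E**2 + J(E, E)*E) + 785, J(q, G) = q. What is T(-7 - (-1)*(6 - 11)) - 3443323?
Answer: -3442250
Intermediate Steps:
T(E) = 785 + 2*E**2 (T(E) = (E**2 + E*E) + 785 = (E**2 + E**2) + 785 = 2*E**2 + 785 = 785 + 2*E**2)
T(-7 - (-1)*(6 - 11)) - 3443323 = (785 + 2*(-7 - (-1)*(6 - 11))**2) - 3443323 = (785 + 2*(-7 - (-1)*(-5))**2) - 3443323 = (785 + 2*(-7 - 1*5)**2) - 3443323 = (785 + 2*(-7 - 5)**2) - 3443323 = (785 + 2*(-12)**2) - 3443323 = (785 + 2*144) - 3443323 = (785 + 288) - 3443323 = 1073 - 3443323 = -3442250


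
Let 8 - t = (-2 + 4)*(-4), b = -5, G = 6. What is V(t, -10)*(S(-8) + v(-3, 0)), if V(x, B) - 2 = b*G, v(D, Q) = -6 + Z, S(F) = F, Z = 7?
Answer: 196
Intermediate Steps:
v(D, Q) = 1 (v(D, Q) = -6 + 7 = 1)
t = 16 (t = 8 - (-2 + 4)*(-4) = 8 - 2*(-4) = 8 - 1*(-8) = 8 + 8 = 16)
V(x, B) = -28 (V(x, B) = 2 - 5*6 = 2 - 30 = -28)
V(t, -10)*(S(-8) + v(-3, 0)) = -28*(-8 + 1) = -28*(-7) = 196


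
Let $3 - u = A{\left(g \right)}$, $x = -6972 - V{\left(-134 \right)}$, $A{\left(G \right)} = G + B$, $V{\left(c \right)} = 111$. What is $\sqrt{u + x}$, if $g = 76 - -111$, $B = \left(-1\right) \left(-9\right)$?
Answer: $2 i \sqrt{1819} \approx 85.299 i$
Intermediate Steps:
$B = 9$
$g = 187$ ($g = 76 + 111 = 187$)
$A{\left(G \right)} = 9 + G$ ($A{\left(G \right)} = G + 9 = 9 + G$)
$x = -7083$ ($x = -6972 - 111 = -7083$)
$u = -193$ ($u = 3 - \left(9 + 187\right) = 3 - 196 = -193$)
$\sqrt{u + x} = \sqrt{-193 - 7083} = \sqrt{-7276} = 2 i \sqrt{1819}$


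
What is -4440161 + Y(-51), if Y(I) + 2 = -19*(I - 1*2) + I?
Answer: -4439207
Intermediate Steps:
Y(I) = 36 - 18*I (Y(I) = -2 + (-19*(I - 1*2) + I) = -2 + (-19*(I - 2) + I) = -2 + (-19*(-2 + I) + I) = -2 + ((38 - 19*I) + I) = -2 + (38 - 18*I) = 36 - 18*I)
-4440161 + Y(-51) = -4440161 + (36 - 18*(-51)) = -4440161 + (36 + 918) = -4440161 + 954 = -4439207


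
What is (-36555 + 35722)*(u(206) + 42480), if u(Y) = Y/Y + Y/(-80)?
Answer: -1415381121/40 ≈ -3.5385e+7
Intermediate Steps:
u(Y) = 1 - Y/80 (u(Y) = 1 + Y*(-1/80) = 1 - Y/80)
(-36555 + 35722)*(u(206) + 42480) = (-36555 + 35722)*((1 - 1/80*206) + 42480) = -833*((1 - 103/40) + 42480) = -833*(-63/40 + 42480) = -833*1699137/40 = -1415381121/40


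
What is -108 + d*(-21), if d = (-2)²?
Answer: -192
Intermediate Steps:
d = 4
-108 + d*(-21) = -108 + 4*(-21) = -108 - 84 = -192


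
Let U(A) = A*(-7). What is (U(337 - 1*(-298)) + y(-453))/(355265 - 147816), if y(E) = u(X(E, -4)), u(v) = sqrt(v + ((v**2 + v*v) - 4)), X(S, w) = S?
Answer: -4445/207449 + sqrt(409961)/207449 ≈ -0.018340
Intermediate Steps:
U(A) = -7*A
u(v) = sqrt(-4 + v + 2*v**2) (u(v) = sqrt(v + ((v**2 + v**2) - 4)) = sqrt(v + (2*v**2 - 4)) = sqrt(v + (-4 + 2*v**2)) = sqrt(-4 + v + 2*v**2))
y(E) = sqrt(-4 + E + 2*E**2)
(U(337 - 1*(-298)) + y(-453))/(355265 - 147816) = (-7*(337 - 1*(-298)) + sqrt(-4 - 453 + 2*(-453)**2))/(355265 - 147816) = (-7*(337 + 298) + sqrt(-4 - 453 + 2*205209))/207449 = (-7*635 + sqrt(-4 - 453 + 410418))*(1/207449) = (-4445 + sqrt(409961))*(1/207449) = -4445/207449 + sqrt(409961)/207449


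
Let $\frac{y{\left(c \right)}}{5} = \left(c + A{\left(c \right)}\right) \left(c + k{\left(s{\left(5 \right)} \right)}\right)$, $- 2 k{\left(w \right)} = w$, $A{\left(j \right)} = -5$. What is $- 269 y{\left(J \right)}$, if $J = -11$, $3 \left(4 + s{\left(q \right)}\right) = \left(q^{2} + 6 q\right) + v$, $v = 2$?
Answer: $-398120$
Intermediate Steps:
$s{\left(q \right)} = - \frac{10}{3} + 2 q + \frac{q^{2}}{3}$ ($s{\left(q \right)} = -4 + \frac{\left(q^{2} + 6 q\right) + 2}{3} = -4 + \frac{2 + q^{2} + 6 q}{3} = -4 + \left(\frac{2}{3} + 2 q + \frac{q^{2}}{3}\right) = - \frac{10}{3} + 2 q + \frac{q^{2}}{3}$)
$k{\left(w \right)} = - \frac{w}{2}$
$y{\left(c \right)} = 5 \left(-5 + c\right) \left(- \frac{15}{2} + c\right)$ ($y{\left(c \right)} = 5 \left(c - 5\right) \left(c - \frac{- \frac{10}{3} + 2 \cdot 5 + \frac{5^{2}}{3}}{2}\right) = 5 \left(-5 + c\right) \left(c - \frac{- \frac{10}{3} + 10 + \frac{1}{3} \cdot 25}{2}\right) = 5 \left(-5 + c\right) \left(c - \frac{- \frac{10}{3} + 10 + \frac{25}{3}}{2}\right) = 5 \left(-5 + c\right) \left(c - \frac{15}{2}\right) = 5 \left(-5 + c\right) \left(- \frac{15}{2} + c\right)$)
$- 269 y{\left(J \right)} = - 269 \left(\frac{375}{2} + 5 \left(-11\right)^{2} - - \frac{1375}{2}\right) = - 269 \left(\frac{375}{2} + 5 \cdot 121 + \frac{1375}{2}\right) = - 269 \left(\frac{375}{2} + 605 + \frac{1375}{2}\right) = \left(-269\right) 1480 = -398120$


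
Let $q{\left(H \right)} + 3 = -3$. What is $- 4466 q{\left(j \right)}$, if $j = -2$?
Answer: $26796$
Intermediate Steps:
$q{\left(H \right)} = -6$ ($q{\left(H \right)} = -3 - 3 = -6$)
$- 4466 q{\left(j \right)} = \left(-4466\right) \left(-6\right) = 26796$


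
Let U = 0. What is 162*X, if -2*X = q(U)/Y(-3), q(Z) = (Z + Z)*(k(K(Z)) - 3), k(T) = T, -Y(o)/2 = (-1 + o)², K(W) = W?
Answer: 0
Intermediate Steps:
Y(o) = -2*(-1 + o)²
q(Z) = 2*Z*(-3 + Z) (q(Z) = (Z + Z)*(Z - 3) = (2*Z)*(-3 + Z) = 2*Z*(-3 + Z))
X = 0 (X = -2*0*(-3 + 0)/(2*((-2*(-1 - 3)²))) = -2*0*(-3)/(2*((-2*(-4)²))) = -0/((-2*16)) = -0/(-32) = -0*(-1)/32 = -½*0 = 0)
162*X = 162*0 = 0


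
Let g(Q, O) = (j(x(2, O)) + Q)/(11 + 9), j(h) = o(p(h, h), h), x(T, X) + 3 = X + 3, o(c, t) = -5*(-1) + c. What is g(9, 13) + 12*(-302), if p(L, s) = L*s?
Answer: -72297/20 ≈ -3614.9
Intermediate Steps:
o(c, t) = 5 + c
x(T, X) = X (x(T, X) = -3 + (X + 3) = -3 + (3 + X) = X)
j(h) = 5 + h**2 (j(h) = 5 + h*h = 5 + h**2)
g(Q, O) = 1/4 + Q/20 + O**2/20 (g(Q, O) = ((5 + O**2) + Q)/(11 + 9) = (5 + Q + O**2)/20 = (5 + Q + O**2)*(1/20) = 1/4 + Q/20 + O**2/20)
g(9, 13) + 12*(-302) = (1/4 + (1/20)*9 + (1/20)*13**2) + 12*(-302) = (1/4 + 9/20 + (1/20)*169) - 3624 = (1/4 + 9/20 + 169/20) - 3624 = 183/20 - 3624 = -72297/20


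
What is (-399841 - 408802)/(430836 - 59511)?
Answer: -808643/371325 ≈ -2.1777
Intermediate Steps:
(-399841 - 408802)/(430836 - 59511) = -808643/371325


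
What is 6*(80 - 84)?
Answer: -24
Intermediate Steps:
6*(80 - 84) = 6*(-4) = -24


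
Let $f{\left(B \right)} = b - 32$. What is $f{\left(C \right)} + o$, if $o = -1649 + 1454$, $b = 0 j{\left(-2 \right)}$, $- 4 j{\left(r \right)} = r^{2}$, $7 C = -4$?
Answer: $-227$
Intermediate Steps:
$C = - \frac{4}{7}$ ($C = \frac{1}{7} \left(-4\right) = - \frac{4}{7} \approx -0.57143$)
$j{\left(r \right)} = - \frac{r^{2}}{4}$
$b = 0$ ($b = 0 \left(- \frac{\left(-2\right)^{2}}{4}\right) = 0 \left(\left(- \frac{1}{4}\right) 4\right) = 0 \left(-1\right) = 0$)
$f{\left(B \right)} = -32$ ($f{\left(B \right)} = 0 - 32 = -32$)
$o = -195$
$f{\left(C \right)} + o = -32 - 195 = -227$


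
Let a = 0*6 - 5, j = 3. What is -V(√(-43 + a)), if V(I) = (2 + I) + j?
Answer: -5 - 4*I*√3 ≈ -5.0 - 6.9282*I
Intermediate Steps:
a = -5 (a = 0 - 5 = -5)
V(I) = 5 + I (V(I) = (2 + I) + 3 = 5 + I)
-V(√(-43 + a)) = -(5 + √(-43 - 5)) = -(5 + √(-48)) = -(5 + 4*I*√3) = -5 - 4*I*√3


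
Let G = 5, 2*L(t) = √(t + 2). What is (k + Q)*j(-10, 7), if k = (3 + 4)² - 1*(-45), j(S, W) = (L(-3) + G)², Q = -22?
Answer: 1782 + 360*I ≈ 1782.0 + 360.0*I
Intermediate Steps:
L(t) = √(2 + t)/2 (L(t) = √(t + 2)/2 = √(2 + t)/2)
j(S, W) = (5 + I/2)² (j(S, W) = (√(2 - 3)/2 + 5)² = (√(-1)/2 + 5)² = (I/2 + 5)² = (5 + I/2)²)
k = 94 (k = 7² + 45 = 49 + 45 = 94)
(k + Q)*j(-10, 7) = (94 - 22)*((10 + I)²/4) = 72*((10 + I)²/4) = 18*(10 + I)²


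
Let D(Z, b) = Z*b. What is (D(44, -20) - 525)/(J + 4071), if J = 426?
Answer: -1405/4497 ≈ -0.31243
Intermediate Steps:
(D(44, -20) - 525)/(J + 4071) = (44*(-20) - 525)/(426 + 4071) = (-880 - 525)/4497 = -1405*1/4497 = -1405/4497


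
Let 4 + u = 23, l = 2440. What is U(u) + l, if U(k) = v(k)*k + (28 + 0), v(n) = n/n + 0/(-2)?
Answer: 2487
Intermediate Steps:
u = 19 (u = -4 + 23 = 19)
v(n) = 1 (v(n) = 1 + 0*(-1/2) = 1 + 0 = 1)
U(k) = 28 + k (U(k) = 1*k + (28 + 0) = k + 28 = 28 + k)
U(u) + l = (28 + 19) + 2440 = 47 + 2440 = 2487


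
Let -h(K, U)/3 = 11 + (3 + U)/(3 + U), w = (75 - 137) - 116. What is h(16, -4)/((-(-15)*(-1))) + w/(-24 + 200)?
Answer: 611/440 ≈ 1.3886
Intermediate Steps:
w = -178 (w = -62 - 116 = -178)
h(K, U) = -36 (h(K, U) = -3*(11 + (3 + U)/(3 + U)) = -3*(11 + 1) = -3*12 = -36)
h(16, -4)/((-(-15)*(-1))) + w/(-24 + 200) = -36/((-(-15)*(-1))) - 178/(-24 + 200) = -36/((-5*3)) - 178/176 = -36/(-15) - 178*1/176 = -36*(-1/15) - 89/88 = 12/5 - 89/88 = 611/440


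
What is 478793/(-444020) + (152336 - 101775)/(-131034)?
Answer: -42594128591/29090858340 ≈ -1.4642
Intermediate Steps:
478793/(-444020) + (152336 - 101775)/(-131034) = 478793*(-1/444020) + 50561*(-1/131034) = -478793/444020 - 50561/131034 = -42594128591/29090858340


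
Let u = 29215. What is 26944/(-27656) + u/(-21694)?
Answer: -174061647/74996158 ≈ -2.3209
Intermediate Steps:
26944/(-27656) + u/(-21694) = 26944/(-27656) + 29215/(-21694) = 26944*(-1/27656) + 29215*(-1/21694) = -3368/3457 - 29215/21694 = -174061647/74996158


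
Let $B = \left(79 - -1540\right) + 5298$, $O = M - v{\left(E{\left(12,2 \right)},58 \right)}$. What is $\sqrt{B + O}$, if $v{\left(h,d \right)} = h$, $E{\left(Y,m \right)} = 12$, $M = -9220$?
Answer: $i \sqrt{2315} \approx 48.114 i$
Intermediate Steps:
$O = -9232$ ($O = -9220 - 12 = -9232$)
$B = 6917$ ($B = \left(79 + 1540\right) + 5298 = 1619 + 5298 = 6917$)
$\sqrt{B + O} = \sqrt{6917 - 9232} = \sqrt{-2315} = i \sqrt{2315}$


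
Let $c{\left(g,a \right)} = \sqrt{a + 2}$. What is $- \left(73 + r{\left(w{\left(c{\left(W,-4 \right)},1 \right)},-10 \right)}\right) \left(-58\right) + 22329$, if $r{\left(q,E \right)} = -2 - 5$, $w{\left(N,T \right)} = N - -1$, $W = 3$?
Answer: $26157$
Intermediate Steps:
$c{\left(g,a \right)} = \sqrt{2 + a}$
$w{\left(N,T \right)} = 1 + N$ ($w{\left(N,T \right)} = N + 1 = 1 + N$)
$r{\left(q,E \right)} = -7$ ($r{\left(q,E \right)} = -2 - 5 = -7$)
$- \left(73 + r{\left(w{\left(c{\left(W,-4 \right)},1 \right)},-10 \right)}\right) \left(-58\right) + 22329 = - \left(73 - 7\right) \left(-58\right) + 22329 = - 66 \left(-58\right) + 22329 = \left(-1\right) \left(-3828\right) + 22329 = 3828 + 22329 = 26157$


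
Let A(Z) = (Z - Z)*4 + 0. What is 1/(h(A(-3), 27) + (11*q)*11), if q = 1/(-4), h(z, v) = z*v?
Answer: -4/121 ≈ -0.033058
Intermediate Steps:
A(Z) = 0 (A(Z) = 0*4 + 0 = 0 + 0 = 0)
h(z, v) = v*z
q = -¼ (q = 1*(-¼) = -¼ ≈ -0.25000)
1/(h(A(-3), 27) + (11*q)*11) = 1/(27*0 + (11*(-¼))*11) = 1/(0 - 11/4*11) = 1/(0 - 121/4) = 1/(-121/4) = -4/121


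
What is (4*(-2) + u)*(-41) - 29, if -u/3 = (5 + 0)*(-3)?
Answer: -1546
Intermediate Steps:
u = 45 (u = -3*(5 + 0)*(-3) = -15*(-3) = -3*(-15) = 45)
(4*(-2) + u)*(-41) - 29 = (4*(-2) + 45)*(-41) - 29 = (-8 + 45)*(-41) - 29 = 37*(-41) - 29 = -1517 - 29 = -1546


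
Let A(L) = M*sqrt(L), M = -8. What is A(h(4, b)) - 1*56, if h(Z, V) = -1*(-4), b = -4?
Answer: -72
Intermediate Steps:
h(Z, V) = 4
A(L) = -8*sqrt(L)
A(h(4, b)) - 1*56 = -8*sqrt(4) - 1*56 = -8*2 - 56 = -16 - 56 = -72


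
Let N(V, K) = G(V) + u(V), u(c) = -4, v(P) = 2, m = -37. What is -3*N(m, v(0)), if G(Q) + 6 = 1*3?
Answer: 21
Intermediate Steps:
G(Q) = -3 (G(Q) = -6 + 1*3 = -6 + 3 = -3)
N(V, K) = -7 (N(V, K) = -3 - 4 = -7)
-3*N(m, v(0)) = -3*(-7) = 21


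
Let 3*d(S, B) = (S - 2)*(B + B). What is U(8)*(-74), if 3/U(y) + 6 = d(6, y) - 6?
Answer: -333/14 ≈ -23.786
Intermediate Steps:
d(S, B) = 2*B*(-2 + S)/3 (d(S, B) = ((S - 2)*(B + B))/3 = ((-2 + S)*(2*B))/3 = (2*B*(-2 + S))/3 = 2*B*(-2 + S)/3)
U(y) = 3/(-12 + 8*y/3) (U(y) = 3/(-6 + (2*y*(-2 + 6)/3 - 6)) = 3/(-6 + ((⅔)*y*4 - 6)) = 3/(-6 + (8*y/3 - 6)) = 3/(-6 + (-6 + 8*y/3)) = 3/(-12 + 8*y/3))
U(8)*(-74) = (9/(4*(-9 + 2*8)))*(-74) = (9/(4*(-9 + 16)))*(-74) = ((9/4)/7)*(-74) = ((9/4)*(⅐))*(-74) = (9/28)*(-74) = -333/14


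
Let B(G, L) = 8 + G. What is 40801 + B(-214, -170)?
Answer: 40595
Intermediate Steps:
40801 + B(-214, -170) = 40801 + (8 - 214) = 40801 - 206 = 40595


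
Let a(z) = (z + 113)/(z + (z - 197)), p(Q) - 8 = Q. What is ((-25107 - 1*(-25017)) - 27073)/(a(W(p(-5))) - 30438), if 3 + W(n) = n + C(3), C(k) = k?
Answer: 5188133/5813774 ≈ 0.89239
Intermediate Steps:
p(Q) = 8 + Q
W(n) = n (W(n) = -3 + (n + 3) = -3 + (3 + n) = n)
a(z) = (113 + z)/(-197 + 2*z) (a(z) = (113 + z)/(z + (-197 + z)) = (113 + z)/(-197 + 2*z))
((-25107 - 1*(-25017)) - 27073)/(a(W(p(-5))) - 30438) = ((-25107 - 1*(-25017)) - 27073)/((113 + (8 - 5))/(-197 + 2*(8 - 5)) - 30438) = ((-25107 + 25017) - 27073)/((113 + 3)/(-197 + 2*3) - 30438) = (-90 - 27073)/(116/(-197 + 6) - 30438) = -27163/(116/(-191) - 30438) = -27163/(-1/191*116 - 30438) = -27163/(-116/191 - 30438) = -27163/(-5813774/191) = -27163*(-191/5813774) = 5188133/5813774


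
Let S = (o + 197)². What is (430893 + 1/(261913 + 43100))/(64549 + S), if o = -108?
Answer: 13142796661/2210429211 ≈ 5.9458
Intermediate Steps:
S = 7921 (S = (-108 + 197)² = 89² = 7921)
(430893 + 1/(261913 + 43100))/(64549 + S) = (430893 + 1/(261913 + 43100))/(64549 + 7921) = (430893 + 1/305013)/72470 = (430893 + 1/305013)*(1/72470) = (131427966610/305013)*(1/72470) = 13142796661/2210429211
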